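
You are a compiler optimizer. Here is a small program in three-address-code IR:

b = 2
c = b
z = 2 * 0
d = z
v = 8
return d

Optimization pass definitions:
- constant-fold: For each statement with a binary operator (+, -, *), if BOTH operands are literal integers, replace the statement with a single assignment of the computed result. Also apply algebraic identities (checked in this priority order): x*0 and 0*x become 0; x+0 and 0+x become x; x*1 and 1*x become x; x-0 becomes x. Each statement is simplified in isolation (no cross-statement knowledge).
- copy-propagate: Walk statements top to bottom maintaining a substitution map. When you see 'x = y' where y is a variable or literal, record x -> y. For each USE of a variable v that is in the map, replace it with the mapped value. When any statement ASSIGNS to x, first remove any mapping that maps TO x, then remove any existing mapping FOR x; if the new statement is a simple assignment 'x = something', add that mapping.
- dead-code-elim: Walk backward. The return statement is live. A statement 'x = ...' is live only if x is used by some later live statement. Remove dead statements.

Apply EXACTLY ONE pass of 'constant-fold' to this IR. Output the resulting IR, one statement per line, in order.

Answer: b = 2
c = b
z = 0
d = z
v = 8
return d

Derivation:
Applying constant-fold statement-by-statement:
  [1] b = 2  (unchanged)
  [2] c = b  (unchanged)
  [3] z = 2 * 0  -> z = 0
  [4] d = z  (unchanged)
  [5] v = 8  (unchanged)
  [6] return d  (unchanged)
Result (6 stmts):
  b = 2
  c = b
  z = 0
  d = z
  v = 8
  return d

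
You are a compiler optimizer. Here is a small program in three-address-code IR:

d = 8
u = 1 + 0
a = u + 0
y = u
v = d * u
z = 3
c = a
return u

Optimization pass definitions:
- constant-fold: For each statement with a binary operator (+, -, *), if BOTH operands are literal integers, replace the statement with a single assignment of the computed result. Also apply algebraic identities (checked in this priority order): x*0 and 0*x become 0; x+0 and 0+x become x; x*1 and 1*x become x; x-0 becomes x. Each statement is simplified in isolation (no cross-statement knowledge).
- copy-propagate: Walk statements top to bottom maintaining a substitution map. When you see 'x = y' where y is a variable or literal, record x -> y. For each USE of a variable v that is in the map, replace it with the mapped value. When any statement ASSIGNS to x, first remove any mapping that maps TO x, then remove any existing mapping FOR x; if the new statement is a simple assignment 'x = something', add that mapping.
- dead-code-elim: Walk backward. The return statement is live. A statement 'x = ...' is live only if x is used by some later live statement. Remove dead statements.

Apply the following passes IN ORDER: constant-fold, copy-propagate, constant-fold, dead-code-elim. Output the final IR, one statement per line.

Answer: return 1

Derivation:
Initial IR:
  d = 8
  u = 1 + 0
  a = u + 0
  y = u
  v = d * u
  z = 3
  c = a
  return u
After constant-fold (8 stmts):
  d = 8
  u = 1
  a = u
  y = u
  v = d * u
  z = 3
  c = a
  return u
After copy-propagate (8 stmts):
  d = 8
  u = 1
  a = 1
  y = 1
  v = 8 * 1
  z = 3
  c = 1
  return 1
After constant-fold (8 stmts):
  d = 8
  u = 1
  a = 1
  y = 1
  v = 8
  z = 3
  c = 1
  return 1
After dead-code-elim (1 stmts):
  return 1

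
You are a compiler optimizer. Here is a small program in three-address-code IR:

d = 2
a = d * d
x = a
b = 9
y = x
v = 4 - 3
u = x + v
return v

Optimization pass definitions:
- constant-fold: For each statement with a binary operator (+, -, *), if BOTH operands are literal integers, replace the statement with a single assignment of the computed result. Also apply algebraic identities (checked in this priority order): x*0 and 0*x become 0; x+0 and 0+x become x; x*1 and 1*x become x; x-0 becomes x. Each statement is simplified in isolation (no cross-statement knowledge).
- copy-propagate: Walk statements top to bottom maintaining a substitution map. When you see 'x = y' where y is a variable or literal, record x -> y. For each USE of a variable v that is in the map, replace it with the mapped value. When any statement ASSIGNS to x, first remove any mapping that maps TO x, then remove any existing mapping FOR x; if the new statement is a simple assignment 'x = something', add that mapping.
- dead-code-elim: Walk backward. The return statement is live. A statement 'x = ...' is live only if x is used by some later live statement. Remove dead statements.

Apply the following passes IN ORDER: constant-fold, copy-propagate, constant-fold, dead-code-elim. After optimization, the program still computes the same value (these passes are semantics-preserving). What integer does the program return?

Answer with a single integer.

Initial IR:
  d = 2
  a = d * d
  x = a
  b = 9
  y = x
  v = 4 - 3
  u = x + v
  return v
After constant-fold (8 stmts):
  d = 2
  a = d * d
  x = a
  b = 9
  y = x
  v = 1
  u = x + v
  return v
After copy-propagate (8 stmts):
  d = 2
  a = 2 * 2
  x = a
  b = 9
  y = a
  v = 1
  u = a + 1
  return 1
After constant-fold (8 stmts):
  d = 2
  a = 4
  x = a
  b = 9
  y = a
  v = 1
  u = a + 1
  return 1
After dead-code-elim (1 stmts):
  return 1
Evaluate:
  d = 2  =>  d = 2
  a = d * d  =>  a = 4
  x = a  =>  x = 4
  b = 9  =>  b = 9
  y = x  =>  y = 4
  v = 4 - 3  =>  v = 1
  u = x + v  =>  u = 5
  return v = 1

Answer: 1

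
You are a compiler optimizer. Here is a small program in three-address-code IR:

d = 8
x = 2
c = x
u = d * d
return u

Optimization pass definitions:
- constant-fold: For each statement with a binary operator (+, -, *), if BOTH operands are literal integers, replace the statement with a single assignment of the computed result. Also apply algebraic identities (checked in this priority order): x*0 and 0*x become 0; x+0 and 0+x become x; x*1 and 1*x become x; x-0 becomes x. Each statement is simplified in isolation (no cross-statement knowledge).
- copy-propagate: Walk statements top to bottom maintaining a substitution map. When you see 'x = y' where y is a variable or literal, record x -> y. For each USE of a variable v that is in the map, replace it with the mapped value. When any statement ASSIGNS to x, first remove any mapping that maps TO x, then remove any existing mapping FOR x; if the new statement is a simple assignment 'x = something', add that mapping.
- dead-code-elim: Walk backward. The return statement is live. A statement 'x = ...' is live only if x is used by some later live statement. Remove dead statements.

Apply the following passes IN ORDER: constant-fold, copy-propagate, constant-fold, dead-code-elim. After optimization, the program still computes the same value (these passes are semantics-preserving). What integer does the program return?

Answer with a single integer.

Answer: 64

Derivation:
Initial IR:
  d = 8
  x = 2
  c = x
  u = d * d
  return u
After constant-fold (5 stmts):
  d = 8
  x = 2
  c = x
  u = d * d
  return u
After copy-propagate (5 stmts):
  d = 8
  x = 2
  c = 2
  u = 8 * 8
  return u
After constant-fold (5 stmts):
  d = 8
  x = 2
  c = 2
  u = 64
  return u
After dead-code-elim (2 stmts):
  u = 64
  return u
Evaluate:
  d = 8  =>  d = 8
  x = 2  =>  x = 2
  c = x  =>  c = 2
  u = d * d  =>  u = 64
  return u = 64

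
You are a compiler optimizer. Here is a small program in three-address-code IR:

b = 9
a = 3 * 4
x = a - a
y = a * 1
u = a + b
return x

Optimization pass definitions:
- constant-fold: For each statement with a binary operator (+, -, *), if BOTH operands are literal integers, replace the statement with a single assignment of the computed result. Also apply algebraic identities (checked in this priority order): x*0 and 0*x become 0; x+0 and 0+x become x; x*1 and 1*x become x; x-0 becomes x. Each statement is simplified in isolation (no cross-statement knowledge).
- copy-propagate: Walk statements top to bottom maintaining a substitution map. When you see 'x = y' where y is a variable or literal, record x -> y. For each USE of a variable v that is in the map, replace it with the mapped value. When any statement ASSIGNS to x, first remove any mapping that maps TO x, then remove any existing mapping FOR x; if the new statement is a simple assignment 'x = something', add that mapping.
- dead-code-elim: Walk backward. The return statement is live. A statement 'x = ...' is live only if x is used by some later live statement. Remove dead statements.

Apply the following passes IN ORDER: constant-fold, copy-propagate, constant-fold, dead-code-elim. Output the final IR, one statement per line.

Initial IR:
  b = 9
  a = 3 * 4
  x = a - a
  y = a * 1
  u = a + b
  return x
After constant-fold (6 stmts):
  b = 9
  a = 12
  x = a - a
  y = a
  u = a + b
  return x
After copy-propagate (6 stmts):
  b = 9
  a = 12
  x = 12 - 12
  y = 12
  u = 12 + 9
  return x
After constant-fold (6 stmts):
  b = 9
  a = 12
  x = 0
  y = 12
  u = 21
  return x
After dead-code-elim (2 stmts):
  x = 0
  return x

Answer: x = 0
return x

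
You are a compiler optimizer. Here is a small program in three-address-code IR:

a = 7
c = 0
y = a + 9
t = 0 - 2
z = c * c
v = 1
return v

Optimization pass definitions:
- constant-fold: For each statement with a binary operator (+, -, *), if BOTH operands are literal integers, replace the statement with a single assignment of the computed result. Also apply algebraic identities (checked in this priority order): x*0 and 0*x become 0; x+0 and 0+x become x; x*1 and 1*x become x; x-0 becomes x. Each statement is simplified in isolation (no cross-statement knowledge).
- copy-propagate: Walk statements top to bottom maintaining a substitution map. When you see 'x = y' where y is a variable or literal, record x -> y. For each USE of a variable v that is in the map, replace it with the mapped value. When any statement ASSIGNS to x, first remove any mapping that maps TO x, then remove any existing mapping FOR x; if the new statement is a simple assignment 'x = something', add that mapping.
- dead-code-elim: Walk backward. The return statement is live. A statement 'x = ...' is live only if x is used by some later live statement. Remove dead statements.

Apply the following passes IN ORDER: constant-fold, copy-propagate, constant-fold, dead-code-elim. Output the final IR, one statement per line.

Initial IR:
  a = 7
  c = 0
  y = a + 9
  t = 0 - 2
  z = c * c
  v = 1
  return v
After constant-fold (7 stmts):
  a = 7
  c = 0
  y = a + 9
  t = -2
  z = c * c
  v = 1
  return v
After copy-propagate (7 stmts):
  a = 7
  c = 0
  y = 7 + 9
  t = -2
  z = 0 * 0
  v = 1
  return 1
After constant-fold (7 stmts):
  a = 7
  c = 0
  y = 16
  t = -2
  z = 0
  v = 1
  return 1
After dead-code-elim (1 stmts):
  return 1

Answer: return 1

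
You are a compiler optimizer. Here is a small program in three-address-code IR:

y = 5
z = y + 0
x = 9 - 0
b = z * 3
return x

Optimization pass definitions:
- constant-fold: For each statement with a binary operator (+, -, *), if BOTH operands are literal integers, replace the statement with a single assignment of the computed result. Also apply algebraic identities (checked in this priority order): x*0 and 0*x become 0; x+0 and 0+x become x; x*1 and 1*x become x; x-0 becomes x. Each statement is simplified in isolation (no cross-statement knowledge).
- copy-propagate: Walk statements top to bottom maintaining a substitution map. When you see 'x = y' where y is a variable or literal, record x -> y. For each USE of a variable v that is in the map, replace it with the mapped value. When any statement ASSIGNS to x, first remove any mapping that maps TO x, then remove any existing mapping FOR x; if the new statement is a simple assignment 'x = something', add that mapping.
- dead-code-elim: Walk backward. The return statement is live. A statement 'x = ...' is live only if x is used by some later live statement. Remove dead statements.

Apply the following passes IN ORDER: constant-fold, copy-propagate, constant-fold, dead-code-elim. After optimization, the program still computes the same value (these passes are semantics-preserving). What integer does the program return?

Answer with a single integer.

Answer: 9

Derivation:
Initial IR:
  y = 5
  z = y + 0
  x = 9 - 0
  b = z * 3
  return x
After constant-fold (5 stmts):
  y = 5
  z = y
  x = 9
  b = z * 3
  return x
After copy-propagate (5 stmts):
  y = 5
  z = 5
  x = 9
  b = 5 * 3
  return 9
After constant-fold (5 stmts):
  y = 5
  z = 5
  x = 9
  b = 15
  return 9
After dead-code-elim (1 stmts):
  return 9
Evaluate:
  y = 5  =>  y = 5
  z = y + 0  =>  z = 5
  x = 9 - 0  =>  x = 9
  b = z * 3  =>  b = 15
  return x = 9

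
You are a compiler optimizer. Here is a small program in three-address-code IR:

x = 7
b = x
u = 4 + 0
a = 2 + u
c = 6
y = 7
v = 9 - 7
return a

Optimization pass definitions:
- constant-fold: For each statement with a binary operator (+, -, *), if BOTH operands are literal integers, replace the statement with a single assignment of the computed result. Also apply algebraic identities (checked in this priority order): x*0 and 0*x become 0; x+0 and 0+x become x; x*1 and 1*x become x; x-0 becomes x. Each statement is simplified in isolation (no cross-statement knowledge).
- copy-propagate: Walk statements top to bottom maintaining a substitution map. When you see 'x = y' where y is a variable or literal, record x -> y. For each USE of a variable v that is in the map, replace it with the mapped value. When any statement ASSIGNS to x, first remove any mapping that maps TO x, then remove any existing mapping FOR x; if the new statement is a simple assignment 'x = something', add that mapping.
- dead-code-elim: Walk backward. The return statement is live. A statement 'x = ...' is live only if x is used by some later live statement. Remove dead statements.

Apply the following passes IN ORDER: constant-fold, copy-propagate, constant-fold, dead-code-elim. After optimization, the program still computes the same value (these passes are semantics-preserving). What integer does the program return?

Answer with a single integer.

Answer: 6

Derivation:
Initial IR:
  x = 7
  b = x
  u = 4 + 0
  a = 2 + u
  c = 6
  y = 7
  v = 9 - 7
  return a
After constant-fold (8 stmts):
  x = 7
  b = x
  u = 4
  a = 2 + u
  c = 6
  y = 7
  v = 2
  return a
After copy-propagate (8 stmts):
  x = 7
  b = 7
  u = 4
  a = 2 + 4
  c = 6
  y = 7
  v = 2
  return a
After constant-fold (8 stmts):
  x = 7
  b = 7
  u = 4
  a = 6
  c = 6
  y = 7
  v = 2
  return a
After dead-code-elim (2 stmts):
  a = 6
  return a
Evaluate:
  x = 7  =>  x = 7
  b = x  =>  b = 7
  u = 4 + 0  =>  u = 4
  a = 2 + u  =>  a = 6
  c = 6  =>  c = 6
  y = 7  =>  y = 7
  v = 9 - 7  =>  v = 2
  return a = 6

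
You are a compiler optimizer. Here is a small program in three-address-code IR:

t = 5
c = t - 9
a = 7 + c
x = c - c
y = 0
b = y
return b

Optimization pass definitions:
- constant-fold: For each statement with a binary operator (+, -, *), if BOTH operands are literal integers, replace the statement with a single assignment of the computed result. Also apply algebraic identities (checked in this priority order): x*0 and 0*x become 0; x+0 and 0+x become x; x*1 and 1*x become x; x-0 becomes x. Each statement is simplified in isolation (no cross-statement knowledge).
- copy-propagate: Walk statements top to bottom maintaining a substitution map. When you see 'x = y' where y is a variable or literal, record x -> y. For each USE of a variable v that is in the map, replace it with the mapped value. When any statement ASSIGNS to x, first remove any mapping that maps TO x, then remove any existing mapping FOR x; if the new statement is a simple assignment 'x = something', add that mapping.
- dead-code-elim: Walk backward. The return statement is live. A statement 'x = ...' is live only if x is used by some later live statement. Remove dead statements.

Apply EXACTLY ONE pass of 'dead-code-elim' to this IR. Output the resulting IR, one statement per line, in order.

Applying dead-code-elim statement-by-statement:
  [7] return b  -> KEEP (return); live=['b']
  [6] b = y  -> KEEP; live=['y']
  [5] y = 0  -> KEEP; live=[]
  [4] x = c - c  -> DEAD (x not live)
  [3] a = 7 + c  -> DEAD (a not live)
  [2] c = t - 9  -> DEAD (c not live)
  [1] t = 5  -> DEAD (t not live)
Result (3 stmts):
  y = 0
  b = y
  return b

Answer: y = 0
b = y
return b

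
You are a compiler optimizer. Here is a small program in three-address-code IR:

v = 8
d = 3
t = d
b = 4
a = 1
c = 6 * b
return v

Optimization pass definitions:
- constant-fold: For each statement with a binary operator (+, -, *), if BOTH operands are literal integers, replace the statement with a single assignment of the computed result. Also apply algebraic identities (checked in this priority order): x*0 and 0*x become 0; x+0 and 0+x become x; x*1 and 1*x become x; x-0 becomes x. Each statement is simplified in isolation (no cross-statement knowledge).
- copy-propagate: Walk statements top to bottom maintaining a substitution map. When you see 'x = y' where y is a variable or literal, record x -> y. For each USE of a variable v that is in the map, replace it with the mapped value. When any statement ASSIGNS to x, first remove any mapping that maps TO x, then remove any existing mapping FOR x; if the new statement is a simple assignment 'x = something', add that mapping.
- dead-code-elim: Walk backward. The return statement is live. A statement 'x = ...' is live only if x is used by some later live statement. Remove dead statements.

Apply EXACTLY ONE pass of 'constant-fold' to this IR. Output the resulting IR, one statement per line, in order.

Applying constant-fold statement-by-statement:
  [1] v = 8  (unchanged)
  [2] d = 3  (unchanged)
  [3] t = d  (unchanged)
  [4] b = 4  (unchanged)
  [5] a = 1  (unchanged)
  [6] c = 6 * b  (unchanged)
  [7] return v  (unchanged)
Result (7 stmts):
  v = 8
  d = 3
  t = d
  b = 4
  a = 1
  c = 6 * b
  return v

Answer: v = 8
d = 3
t = d
b = 4
a = 1
c = 6 * b
return v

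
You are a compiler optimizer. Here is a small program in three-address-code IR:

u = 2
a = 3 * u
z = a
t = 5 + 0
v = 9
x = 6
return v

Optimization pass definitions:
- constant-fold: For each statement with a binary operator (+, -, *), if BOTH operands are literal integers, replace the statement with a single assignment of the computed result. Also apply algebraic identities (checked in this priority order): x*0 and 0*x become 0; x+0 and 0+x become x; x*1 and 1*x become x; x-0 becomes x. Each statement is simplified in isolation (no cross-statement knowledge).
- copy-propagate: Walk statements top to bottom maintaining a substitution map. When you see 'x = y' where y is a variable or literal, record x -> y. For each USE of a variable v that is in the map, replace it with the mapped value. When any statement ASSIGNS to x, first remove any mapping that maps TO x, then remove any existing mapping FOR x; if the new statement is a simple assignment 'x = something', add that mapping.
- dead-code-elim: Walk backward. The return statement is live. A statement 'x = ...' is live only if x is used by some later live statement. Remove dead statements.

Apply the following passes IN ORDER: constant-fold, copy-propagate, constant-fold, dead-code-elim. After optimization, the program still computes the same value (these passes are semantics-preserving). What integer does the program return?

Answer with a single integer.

Answer: 9

Derivation:
Initial IR:
  u = 2
  a = 3 * u
  z = a
  t = 5 + 0
  v = 9
  x = 6
  return v
After constant-fold (7 stmts):
  u = 2
  a = 3 * u
  z = a
  t = 5
  v = 9
  x = 6
  return v
After copy-propagate (7 stmts):
  u = 2
  a = 3 * 2
  z = a
  t = 5
  v = 9
  x = 6
  return 9
After constant-fold (7 stmts):
  u = 2
  a = 6
  z = a
  t = 5
  v = 9
  x = 6
  return 9
After dead-code-elim (1 stmts):
  return 9
Evaluate:
  u = 2  =>  u = 2
  a = 3 * u  =>  a = 6
  z = a  =>  z = 6
  t = 5 + 0  =>  t = 5
  v = 9  =>  v = 9
  x = 6  =>  x = 6
  return v = 9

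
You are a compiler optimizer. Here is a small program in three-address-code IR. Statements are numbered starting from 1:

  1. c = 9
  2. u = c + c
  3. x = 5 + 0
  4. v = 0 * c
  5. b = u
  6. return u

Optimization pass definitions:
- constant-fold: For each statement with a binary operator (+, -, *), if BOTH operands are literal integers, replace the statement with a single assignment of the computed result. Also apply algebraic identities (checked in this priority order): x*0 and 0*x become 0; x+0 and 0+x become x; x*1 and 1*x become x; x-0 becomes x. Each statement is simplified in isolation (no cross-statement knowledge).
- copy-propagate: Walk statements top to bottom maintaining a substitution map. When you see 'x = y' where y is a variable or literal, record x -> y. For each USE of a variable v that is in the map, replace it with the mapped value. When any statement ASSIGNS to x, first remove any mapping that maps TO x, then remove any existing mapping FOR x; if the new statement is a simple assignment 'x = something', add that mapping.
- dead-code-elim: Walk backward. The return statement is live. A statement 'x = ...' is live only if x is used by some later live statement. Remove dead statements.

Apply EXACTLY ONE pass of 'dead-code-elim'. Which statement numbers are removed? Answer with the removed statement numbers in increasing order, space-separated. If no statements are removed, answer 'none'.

Backward liveness scan:
Stmt 1 'c = 9': KEEP (c is live); live-in = []
Stmt 2 'u = c + c': KEEP (u is live); live-in = ['c']
Stmt 3 'x = 5 + 0': DEAD (x not in live set ['u'])
Stmt 4 'v = 0 * c': DEAD (v not in live set ['u'])
Stmt 5 'b = u': DEAD (b not in live set ['u'])
Stmt 6 'return u': KEEP (return); live-in = ['u']
Removed statement numbers: [3, 4, 5]
Surviving IR:
  c = 9
  u = c + c
  return u

Answer: 3 4 5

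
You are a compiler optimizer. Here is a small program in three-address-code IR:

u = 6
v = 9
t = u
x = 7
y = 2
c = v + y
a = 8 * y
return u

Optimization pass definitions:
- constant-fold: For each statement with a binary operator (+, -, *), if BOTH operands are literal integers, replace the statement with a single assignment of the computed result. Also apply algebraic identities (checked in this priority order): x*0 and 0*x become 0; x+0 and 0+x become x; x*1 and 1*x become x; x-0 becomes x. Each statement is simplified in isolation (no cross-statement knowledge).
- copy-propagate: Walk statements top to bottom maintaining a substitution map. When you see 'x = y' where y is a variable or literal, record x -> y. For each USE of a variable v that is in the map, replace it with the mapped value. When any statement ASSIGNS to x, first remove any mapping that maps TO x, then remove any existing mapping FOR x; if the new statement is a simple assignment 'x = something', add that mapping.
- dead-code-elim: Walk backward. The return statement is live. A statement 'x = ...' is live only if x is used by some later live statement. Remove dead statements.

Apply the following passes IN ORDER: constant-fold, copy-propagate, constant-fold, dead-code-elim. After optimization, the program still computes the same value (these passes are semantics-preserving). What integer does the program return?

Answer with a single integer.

Initial IR:
  u = 6
  v = 9
  t = u
  x = 7
  y = 2
  c = v + y
  a = 8 * y
  return u
After constant-fold (8 stmts):
  u = 6
  v = 9
  t = u
  x = 7
  y = 2
  c = v + y
  a = 8 * y
  return u
After copy-propagate (8 stmts):
  u = 6
  v = 9
  t = 6
  x = 7
  y = 2
  c = 9 + 2
  a = 8 * 2
  return 6
After constant-fold (8 stmts):
  u = 6
  v = 9
  t = 6
  x = 7
  y = 2
  c = 11
  a = 16
  return 6
After dead-code-elim (1 stmts):
  return 6
Evaluate:
  u = 6  =>  u = 6
  v = 9  =>  v = 9
  t = u  =>  t = 6
  x = 7  =>  x = 7
  y = 2  =>  y = 2
  c = v + y  =>  c = 11
  a = 8 * y  =>  a = 16
  return u = 6

Answer: 6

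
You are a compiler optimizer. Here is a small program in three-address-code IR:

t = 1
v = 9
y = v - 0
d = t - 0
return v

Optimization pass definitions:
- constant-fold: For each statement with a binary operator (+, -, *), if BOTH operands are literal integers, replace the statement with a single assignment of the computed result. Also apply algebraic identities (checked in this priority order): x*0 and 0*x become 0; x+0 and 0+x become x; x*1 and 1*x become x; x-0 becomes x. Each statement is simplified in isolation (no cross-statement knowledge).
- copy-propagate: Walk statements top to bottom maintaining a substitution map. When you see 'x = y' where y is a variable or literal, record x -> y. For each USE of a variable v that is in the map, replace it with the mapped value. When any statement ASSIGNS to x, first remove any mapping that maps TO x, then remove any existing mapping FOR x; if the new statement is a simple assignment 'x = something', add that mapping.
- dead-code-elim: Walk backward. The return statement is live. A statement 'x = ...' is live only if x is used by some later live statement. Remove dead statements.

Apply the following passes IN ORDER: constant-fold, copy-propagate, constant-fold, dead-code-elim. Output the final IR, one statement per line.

Answer: return 9

Derivation:
Initial IR:
  t = 1
  v = 9
  y = v - 0
  d = t - 0
  return v
After constant-fold (5 stmts):
  t = 1
  v = 9
  y = v
  d = t
  return v
After copy-propagate (5 stmts):
  t = 1
  v = 9
  y = 9
  d = 1
  return 9
After constant-fold (5 stmts):
  t = 1
  v = 9
  y = 9
  d = 1
  return 9
After dead-code-elim (1 stmts):
  return 9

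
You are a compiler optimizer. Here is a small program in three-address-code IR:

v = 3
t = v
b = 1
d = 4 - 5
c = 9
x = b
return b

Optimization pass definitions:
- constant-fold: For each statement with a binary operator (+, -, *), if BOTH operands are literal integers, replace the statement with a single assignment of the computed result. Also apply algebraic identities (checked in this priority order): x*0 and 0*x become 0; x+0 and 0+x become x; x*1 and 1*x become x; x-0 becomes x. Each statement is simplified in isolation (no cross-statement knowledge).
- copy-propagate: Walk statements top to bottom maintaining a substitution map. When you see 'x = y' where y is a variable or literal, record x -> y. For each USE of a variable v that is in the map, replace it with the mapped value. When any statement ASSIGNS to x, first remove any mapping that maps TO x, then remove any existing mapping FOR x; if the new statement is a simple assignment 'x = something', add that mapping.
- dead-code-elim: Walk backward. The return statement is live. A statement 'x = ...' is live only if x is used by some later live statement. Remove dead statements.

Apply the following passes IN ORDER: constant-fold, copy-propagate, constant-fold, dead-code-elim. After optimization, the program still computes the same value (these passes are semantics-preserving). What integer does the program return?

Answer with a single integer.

Answer: 1

Derivation:
Initial IR:
  v = 3
  t = v
  b = 1
  d = 4 - 5
  c = 9
  x = b
  return b
After constant-fold (7 stmts):
  v = 3
  t = v
  b = 1
  d = -1
  c = 9
  x = b
  return b
After copy-propagate (7 stmts):
  v = 3
  t = 3
  b = 1
  d = -1
  c = 9
  x = 1
  return 1
After constant-fold (7 stmts):
  v = 3
  t = 3
  b = 1
  d = -1
  c = 9
  x = 1
  return 1
After dead-code-elim (1 stmts):
  return 1
Evaluate:
  v = 3  =>  v = 3
  t = v  =>  t = 3
  b = 1  =>  b = 1
  d = 4 - 5  =>  d = -1
  c = 9  =>  c = 9
  x = b  =>  x = 1
  return b = 1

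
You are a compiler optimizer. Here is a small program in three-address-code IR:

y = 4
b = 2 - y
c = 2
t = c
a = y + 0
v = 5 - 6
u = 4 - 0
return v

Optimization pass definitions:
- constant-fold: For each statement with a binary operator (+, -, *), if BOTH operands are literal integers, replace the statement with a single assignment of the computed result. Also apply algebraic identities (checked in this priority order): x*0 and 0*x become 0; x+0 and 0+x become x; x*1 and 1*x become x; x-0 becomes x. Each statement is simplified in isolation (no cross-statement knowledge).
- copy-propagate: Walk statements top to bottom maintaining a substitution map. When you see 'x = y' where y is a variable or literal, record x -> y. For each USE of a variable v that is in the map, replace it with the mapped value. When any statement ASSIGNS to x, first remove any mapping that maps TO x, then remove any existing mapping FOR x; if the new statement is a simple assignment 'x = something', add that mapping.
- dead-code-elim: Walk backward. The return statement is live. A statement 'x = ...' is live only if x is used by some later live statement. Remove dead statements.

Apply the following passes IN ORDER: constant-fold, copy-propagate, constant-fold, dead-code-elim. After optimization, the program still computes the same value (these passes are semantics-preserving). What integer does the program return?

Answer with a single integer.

Answer: -1

Derivation:
Initial IR:
  y = 4
  b = 2 - y
  c = 2
  t = c
  a = y + 0
  v = 5 - 6
  u = 4 - 0
  return v
After constant-fold (8 stmts):
  y = 4
  b = 2 - y
  c = 2
  t = c
  a = y
  v = -1
  u = 4
  return v
After copy-propagate (8 stmts):
  y = 4
  b = 2 - 4
  c = 2
  t = 2
  a = 4
  v = -1
  u = 4
  return -1
After constant-fold (8 stmts):
  y = 4
  b = -2
  c = 2
  t = 2
  a = 4
  v = -1
  u = 4
  return -1
After dead-code-elim (1 stmts):
  return -1
Evaluate:
  y = 4  =>  y = 4
  b = 2 - y  =>  b = -2
  c = 2  =>  c = 2
  t = c  =>  t = 2
  a = y + 0  =>  a = 4
  v = 5 - 6  =>  v = -1
  u = 4 - 0  =>  u = 4
  return v = -1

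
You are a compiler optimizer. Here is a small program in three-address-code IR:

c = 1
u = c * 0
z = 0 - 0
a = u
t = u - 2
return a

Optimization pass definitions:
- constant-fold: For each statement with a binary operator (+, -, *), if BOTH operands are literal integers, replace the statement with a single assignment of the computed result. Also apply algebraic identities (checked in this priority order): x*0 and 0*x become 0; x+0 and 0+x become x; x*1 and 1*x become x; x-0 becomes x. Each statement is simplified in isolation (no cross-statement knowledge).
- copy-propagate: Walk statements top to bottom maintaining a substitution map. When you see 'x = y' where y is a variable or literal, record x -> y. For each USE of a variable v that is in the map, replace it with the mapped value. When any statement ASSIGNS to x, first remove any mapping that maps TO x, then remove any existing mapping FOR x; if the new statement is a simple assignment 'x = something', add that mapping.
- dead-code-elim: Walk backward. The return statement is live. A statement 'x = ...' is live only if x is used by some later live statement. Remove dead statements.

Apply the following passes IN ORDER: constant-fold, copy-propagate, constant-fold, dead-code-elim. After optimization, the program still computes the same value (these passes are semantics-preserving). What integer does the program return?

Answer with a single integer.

Answer: 0

Derivation:
Initial IR:
  c = 1
  u = c * 0
  z = 0 - 0
  a = u
  t = u - 2
  return a
After constant-fold (6 stmts):
  c = 1
  u = 0
  z = 0
  a = u
  t = u - 2
  return a
After copy-propagate (6 stmts):
  c = 1
  u = 0
  z = 0
  a = 0
  t = 0 - 2
  return 0
After constant-fold (6 stmts):
  c = 1
  u = 0
  z = 0
  a = 0
  t = -2
  return 0
After dead-code-elim (1 stmts):
  return 0
Evaluate:
  c = 1  =>  c = 1
  u = c * 0  =>  u = 0
  z = 0 - 0  =>  z = 0
  a = u  =>  a = 0
  t = u - 2  =>  t = -2
  return a = 0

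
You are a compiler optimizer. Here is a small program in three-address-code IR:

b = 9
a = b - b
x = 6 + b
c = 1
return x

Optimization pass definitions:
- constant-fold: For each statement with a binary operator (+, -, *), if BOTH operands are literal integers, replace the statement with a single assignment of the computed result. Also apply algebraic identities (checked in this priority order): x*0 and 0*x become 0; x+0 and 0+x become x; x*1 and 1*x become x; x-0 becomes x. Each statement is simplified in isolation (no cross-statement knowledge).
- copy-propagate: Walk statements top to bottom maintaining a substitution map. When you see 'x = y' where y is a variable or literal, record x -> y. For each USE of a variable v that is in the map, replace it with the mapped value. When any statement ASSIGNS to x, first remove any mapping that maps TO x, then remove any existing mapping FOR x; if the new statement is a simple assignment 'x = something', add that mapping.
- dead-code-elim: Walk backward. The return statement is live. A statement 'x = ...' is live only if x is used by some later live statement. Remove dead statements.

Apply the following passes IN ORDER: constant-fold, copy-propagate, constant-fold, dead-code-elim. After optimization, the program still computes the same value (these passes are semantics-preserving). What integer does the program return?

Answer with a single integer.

Initial IR:
  b = 9
  a = b - b
  x = 6 + b
  c = 1
  return x
After constant-fold (5 stmts):
  b = 9
  a = b - b
  x = 6 + b
  c = 1
  return x
After copy-propagate (5 stmts):
  b = 9
  a = 9 - 9
  x = 6 + 9
  c = 1
  return x
After constant-fold (5 stmts):
  b = 9
  a = 0
  x = 15
  c = 1
  return x
After dead-code-elim (2 stmts):
  x = 15
  return x
Evaluate:
  b = 9  =>  b = 9
  a = b - b  =>  a = 0
  x = 6 + b  =>  x = 15
  c = 1  =>  c = 1
  return x = 15

Answer: 15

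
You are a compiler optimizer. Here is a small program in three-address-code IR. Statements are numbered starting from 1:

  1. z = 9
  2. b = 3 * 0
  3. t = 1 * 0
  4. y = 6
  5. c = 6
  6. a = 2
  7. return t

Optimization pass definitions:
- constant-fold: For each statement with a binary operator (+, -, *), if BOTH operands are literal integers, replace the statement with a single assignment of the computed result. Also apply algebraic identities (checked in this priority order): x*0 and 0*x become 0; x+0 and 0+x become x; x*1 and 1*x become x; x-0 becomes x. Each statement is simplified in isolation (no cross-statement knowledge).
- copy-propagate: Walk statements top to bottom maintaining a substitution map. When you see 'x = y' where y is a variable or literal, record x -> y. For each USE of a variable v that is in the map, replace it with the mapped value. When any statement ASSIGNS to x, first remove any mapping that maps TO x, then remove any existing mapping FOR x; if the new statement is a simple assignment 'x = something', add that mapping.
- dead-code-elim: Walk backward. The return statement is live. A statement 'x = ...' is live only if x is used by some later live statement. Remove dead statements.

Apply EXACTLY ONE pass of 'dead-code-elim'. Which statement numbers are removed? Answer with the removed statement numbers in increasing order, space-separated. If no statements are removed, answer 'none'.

Backward liveness scan:
Stmt 1 'z = 9': DEAD (z not in live set [])
Stmt 2 'b = 3 * 0': DEAD (b not in live set [])
Stmt 3 't = 1 * 0': KEEP (t is live); live-in = []
Stmt 4 'y = 6': DEAD (y not in live set ['t'])
Stmt 5 'c = 6': DEAD (c not in live set ['t'])
Stmt 6 'a = 2': DEAD (a not in live set ['t'])
Stmt 7 'return t': KEEP (return); live-in = ['t']
Removed statement numbers: [1, 2, 4, 5, 6]
Surviving IR:
  t = 1 * 0
  return t

Answer: 1 2 4 5 6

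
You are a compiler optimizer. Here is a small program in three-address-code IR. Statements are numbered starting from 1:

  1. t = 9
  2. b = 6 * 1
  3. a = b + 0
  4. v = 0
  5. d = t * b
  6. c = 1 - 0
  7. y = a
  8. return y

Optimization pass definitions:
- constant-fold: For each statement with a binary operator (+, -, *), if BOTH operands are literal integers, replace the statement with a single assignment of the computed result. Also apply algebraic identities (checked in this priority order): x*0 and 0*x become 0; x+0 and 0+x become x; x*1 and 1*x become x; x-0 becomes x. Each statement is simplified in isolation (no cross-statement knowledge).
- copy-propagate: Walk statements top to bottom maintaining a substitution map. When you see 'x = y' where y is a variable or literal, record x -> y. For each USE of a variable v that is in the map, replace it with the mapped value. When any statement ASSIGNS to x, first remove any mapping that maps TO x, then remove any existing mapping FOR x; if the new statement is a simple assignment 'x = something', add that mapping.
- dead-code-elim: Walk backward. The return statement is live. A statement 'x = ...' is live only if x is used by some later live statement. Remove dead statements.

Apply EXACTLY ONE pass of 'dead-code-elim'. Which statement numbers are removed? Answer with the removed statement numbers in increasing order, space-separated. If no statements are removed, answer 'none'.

Backward liveness scan:
Stmt 1 't = 9': DEAD (t not in live set [])
Stmt 2 'b = 6 * 1': KEEP (b is live); live-in = []
Stmt 3 'a = b + 0': KEEP (a is live); live-in = ['b']
Stmt 4 'v = 0': DEAD (v not in live set ['a'])
Stmt 5 'd = t * b': DEAD (d not in live set ['a'])
Stmt 6 'c = 1 - 0': DEAD (c not in live set ['a'])
Stmt 7 'y = a': KEEP (y is live); live-in = ['a']
Stmt 8 'return y': KEEP (return); live-in = ['y']
Removed statement numbers: [1, 4, 5, 6]
Surviving IR:
  b = 6 * 1
  a = b + 0
  y = a
  return y

Answer: 1 4 5 6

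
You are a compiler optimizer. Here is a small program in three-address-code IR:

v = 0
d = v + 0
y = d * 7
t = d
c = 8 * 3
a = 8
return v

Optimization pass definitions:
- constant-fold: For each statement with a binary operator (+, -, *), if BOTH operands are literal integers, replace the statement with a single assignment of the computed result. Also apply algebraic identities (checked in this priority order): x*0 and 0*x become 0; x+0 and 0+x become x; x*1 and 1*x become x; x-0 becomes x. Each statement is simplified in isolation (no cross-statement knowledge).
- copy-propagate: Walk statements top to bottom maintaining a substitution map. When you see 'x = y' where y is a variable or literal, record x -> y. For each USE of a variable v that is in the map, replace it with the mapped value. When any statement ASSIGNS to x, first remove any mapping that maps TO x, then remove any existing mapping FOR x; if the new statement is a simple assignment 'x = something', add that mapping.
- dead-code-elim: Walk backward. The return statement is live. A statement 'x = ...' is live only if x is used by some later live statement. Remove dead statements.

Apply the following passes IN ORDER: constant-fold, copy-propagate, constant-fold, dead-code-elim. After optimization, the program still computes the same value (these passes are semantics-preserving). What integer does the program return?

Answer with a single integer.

Answer: 0

Derivation:
Initial IR:
  v = 0
  d = v + 0
  y = d * 7
  t = d
  c = 8 * 3
  a = 8
  return v
After constant-fold (7 stmts):
  v = 0
  d = v
  y = d * 7
  t = d
  c = 24
  a = 8
  return v
After copy-propagate (7 stmts):
  v = 0
  d = 0
  y = 0 * 7
  t = 0
  c = 24
  a = 8
  return 0
After constant-fold (7 stmts):
  v = 0
  d = 0
  y = 0
  t = 0
  c = 24
  a = 8
  return 0
After dead-code-elim (1 stmts):
  return 0
Evaluate:
  v = 0  =>  v = 0
  d = v + 0  =>  d = 0
  y = d * 7  =>  y = 0
  t = d  =>  t = 0
  c = 8 * 3  =>  c = 24
  a = 8  =>  a = 8
  return v = 0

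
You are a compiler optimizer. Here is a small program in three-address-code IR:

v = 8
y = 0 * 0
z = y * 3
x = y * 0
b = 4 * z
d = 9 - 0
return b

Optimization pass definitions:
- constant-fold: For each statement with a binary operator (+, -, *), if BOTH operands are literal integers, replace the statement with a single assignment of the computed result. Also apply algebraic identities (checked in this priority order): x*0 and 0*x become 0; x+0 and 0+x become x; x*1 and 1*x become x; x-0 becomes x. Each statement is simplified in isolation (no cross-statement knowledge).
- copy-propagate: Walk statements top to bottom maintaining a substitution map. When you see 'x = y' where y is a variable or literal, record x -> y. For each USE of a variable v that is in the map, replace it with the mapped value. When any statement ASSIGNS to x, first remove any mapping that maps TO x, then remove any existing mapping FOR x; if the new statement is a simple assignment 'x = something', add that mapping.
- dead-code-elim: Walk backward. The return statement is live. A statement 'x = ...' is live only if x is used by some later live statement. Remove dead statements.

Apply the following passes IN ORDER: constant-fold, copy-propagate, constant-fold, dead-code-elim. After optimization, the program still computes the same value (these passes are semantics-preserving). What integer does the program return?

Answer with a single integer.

Initial IR:
  v = 8
  y = 0 * 0
  z = y * 3
  x = y * 0
  b = 4 * z
  d = 9 - 0
  return b
After constant-fold (7 stmts):
  v = 8
  y = 0
  z = y * 3
  x = 0
  b = 4 * z
  d = 9
  return b
After copy-propagate (7 stmts):
  v = 8
  y = 0
  z = 0 * 3
  x = 0
  b = 4 * z
  d = 9
  return b
After constant-fold (7 stmts):
  v = 8
  y = 0
  z = 0
  x = 0
  b = 4 * z
  d = 9
  return b
After dead-code-elim (3 stmts):
  z = 0
  b = 4 * z
  return b
Evaluate:
  v = 8  =>  v = 8
  y = 0 * 0  =>  y = 0
  z = y * 3  =>  z = 0
  x = y * 0  =>  x = 0
  b = 4 * z  =>  b = 0
  d = 9 - 0  =>  d = 9
  return b = 0

Answer: 0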